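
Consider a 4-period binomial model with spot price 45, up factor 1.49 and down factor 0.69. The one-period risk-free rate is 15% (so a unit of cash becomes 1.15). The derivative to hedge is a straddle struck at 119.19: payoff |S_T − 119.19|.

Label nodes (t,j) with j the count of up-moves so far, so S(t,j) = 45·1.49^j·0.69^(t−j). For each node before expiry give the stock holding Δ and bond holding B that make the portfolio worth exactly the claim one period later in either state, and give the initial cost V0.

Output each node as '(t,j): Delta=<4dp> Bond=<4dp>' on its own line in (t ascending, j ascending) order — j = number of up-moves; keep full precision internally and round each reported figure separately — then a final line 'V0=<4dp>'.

(0,0): Delta=-0.2874 Bond=48.9083
(1,0): Delta=-1.0000 Bond=78.3694
(1,1): Delta=-0.0435 Bond=39.8914
(2,0): Delta=-1.0000 Bond=90.1248
(2,1): Delta=-1.0000 Bond=90.1248
(2,2): Delta=0.2838 Bond=13.1688
(3,0): Delta=-1.0000 Bond=103.6435
(3,1): Delta=-1.0000 Bond=103.6435
(3,2): Delta=-1.0000 Bond=103.6435
(3,3): Delta=0.7233 Bond=-50.2685
V0=35.9733

Since d<R<u, set p* = (R−d)/(u−d) = 0.5750; price each node as the discounted p*-expectation of its children.
At expiry t=4: V(4,0)=108.9898, V(4,1)=97.1635, V(4,2)=71.6255, V(4,3)=16.4782, V(4,4)=102.6080
Node (3,0) S=14.7829: V=(p*·97.1635+(1−p*)·108.9898)/1.15=88.8606; Δ=(97.1635−108.9898)/(22.0265−10.2002)=-1.0000; B=V−Δ·S=103.6435
Node (3,1) S=31.9225: V=(p*·71.6255+(1−p*)·97.1635)/1.15=71.7210; Δ=(71.6255−97.1635)/(47.5645−22.0265)=-1.0000; B=V−Δ·S=103.6435
Node (3,2) S=68.9341: V=(p*·16.4782+(1−p*)·71.6255)/1.15=34.7094; Δ=(16.4782−71.6255)/(102.7118−47.5645)=-1.0000; B=V−Δ·S=103.6435
Node (3,3) S=148.8577: V=(p*·102.6080+(1−p*)·16.4782)/1.15=57.3938; Δ=(102.6080−16.4782)/(221.7980−102.7118)=0.7233; B=V−Δ·S=-50.2685
Node (2,0) S=21.4245: V=(p*·71.7210+(1−p*)·88.8606)/1.15=68.7003; Δ=(71.7210−88.8606)/(31.9225−14.7829)=-1.0000; B=V−Δ·S=90.1248
Node (2,1) S=46.2645: V=(p*·34.7094+(1−p*)·71.7210)/1.15=43.8603; Δ=(34.7094−71.7210)/(68.9341−31.9225)=-1.0000; B=V−Δ·S=90.1248
Node (2,2) S=99.9045: V=(p*·57.3938+(1−p*)·34.7094)/1.15=41.5243; Δ=(57.3938−34.7094)/(148.8577−68.9341)=0.2838; B=V−Δ·S=13.1688
Node (1,0) S=31.0500: V=(p*·43.8603+(1−p*)·68.7003)/1.15=47.3194; Δ=(43.8603−68.7003)/(46.2645−21.4245)=-1.0000; B=V−Δ·S=78.3694
Node (1,1) S=67.0500: V=(p*·41.5243+(1−p*)·43.8603)/1.15=36.9714; Δ=(41.5243−43.8603)/(99.9045−46.2645)=-0.0435; B=V−Δ·S=39.8914
Node (0,0) S=45.0000: V=(p*·36.9714+(1−p*)·47.3194)/1.15=35.9733; Δ=(36.9714−47.3194)/(67.0500−31.0500)=-0.2874; B=V−Δ·S=48.9083
Self-financing check: at every node Δ·S+B equals the discounted successor values.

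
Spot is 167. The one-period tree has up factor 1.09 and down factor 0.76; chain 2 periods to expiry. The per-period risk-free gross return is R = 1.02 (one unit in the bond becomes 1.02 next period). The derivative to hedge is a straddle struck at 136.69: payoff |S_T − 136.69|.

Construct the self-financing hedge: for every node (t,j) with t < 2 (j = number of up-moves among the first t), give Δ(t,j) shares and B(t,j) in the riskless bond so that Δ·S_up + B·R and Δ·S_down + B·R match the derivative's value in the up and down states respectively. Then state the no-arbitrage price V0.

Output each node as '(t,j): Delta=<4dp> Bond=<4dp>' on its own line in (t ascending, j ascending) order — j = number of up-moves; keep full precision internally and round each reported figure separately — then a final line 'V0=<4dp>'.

Under the risk-neutral measure, an up-move has probability p* = (R−d)/(u−d) = 0.7879 and values discount at R = 1.02.
Terminal values V(2,·): V(2,0)=40.2308, V(2,1)=1.6528, V(2,2)=61.7227
Node (1,0) S=126.9200: V=(p*·1.6528+(1−p*)·40.2308)/1.02=9.6431; Δ=(1.6528−40.2308)/(138.3428−96.4592)=-0.9211; B=V−Δ·S=126.5462
Node (1,1) S=182.0300: V=(p*·61.7227+(1−p*)·1.6528)/1.02=48.0202; Δ=(61.7227−1.6528)/(198.4127−138.3428)=1.0000; B=V−Δ·S=-134.0098
Node (0,0) S=167.0000: V=(p*·48.0202+(1−p*)·9.6431)/1.02=39.0977; Δ=(48.0202−9.6431)/(182.0300−126.9200)=0.6964; B=V−Δ·S=-77.1964
The time-0 hedge costs 39.0977, which is the no-arbitrage price.

(0,0): Delta=0.6964 Bond=-77.1964
(1,0): Delta=-0.9211 Bond=126.5462
(1,1): Delta=1.0000 Bond=-134.0098
V0=39.0977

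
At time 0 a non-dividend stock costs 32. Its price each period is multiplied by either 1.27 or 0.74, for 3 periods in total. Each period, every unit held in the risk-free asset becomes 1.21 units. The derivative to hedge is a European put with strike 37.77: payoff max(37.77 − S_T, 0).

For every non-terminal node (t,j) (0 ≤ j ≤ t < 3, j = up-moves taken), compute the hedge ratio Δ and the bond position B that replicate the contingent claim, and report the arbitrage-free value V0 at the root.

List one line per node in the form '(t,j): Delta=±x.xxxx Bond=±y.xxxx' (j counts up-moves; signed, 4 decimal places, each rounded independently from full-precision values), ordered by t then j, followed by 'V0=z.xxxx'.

No-arbitrage ⇒ martingale measure with p* = (R−d)/(u−d) = 0.8868.
Terminal payoffs: V(3,0)=24.8028, V(3,1)=15.5155, V(3,2)=0.0000, V(3,3)=0.0000
  t=2,j=0: stock 17.5232 → up 22.2545 (V=15.5155), down 12.9672 (V=24.8028). Price 13.6917; hedge Δ=-1.0000, bond B=31.2149.
  t=2,j=1: stock 30.0736 → up 38.1935 (V=0.0000), down 22.2545 (V=15.5155). Price 1.4516; hedge Δ=-0.9734, bond B=30.7262.
  t=2,j=2: stock 51.6128 → up 65.5483 (V=0.0000), down 38.1935 (V=0.0000). Price 0.0000; hedge Δ=0.0000, bond B=0.0000.
  t=1,j=0: stock 23.6800 → up 30.0736 (V=1.4516), down 17.5232 (V=13.6917). Price 2.3449; hedge Δ=-0.9753, bond B=25.4393.
  t=1,j=1: stock 40.6400 → up 51.6128 (V=0.0000), down 30.0736 (V=1.4516). Price 0.1358; hedge Δ=-0.0674, bond B=2.8747.
  t=0,j=0: stock 32.0000 → up 40.6400 (V=0.1358), down 23.6800 (V=2.3449). Price 0.3189; hedge Δ=-0.1303, bond B=4.4870.
Each (Δ,B) replicates both successor values, so the strategy is self-financing and V0 is arbitrage-free.

(0,0): Delta=-0.1303 Bond=4.4870
(1,0): Delta=-0.9753 Bond=25.4393
(1,1): Delta=-0.0674 Bond=2.8747
(2,0): Delta=-1.0000 Bond=31.2149
(2,1): Delta=-0.9734 Bond=30.7262
(2,2): Delta=0.0000 Bond=0.0000
V0=0.3189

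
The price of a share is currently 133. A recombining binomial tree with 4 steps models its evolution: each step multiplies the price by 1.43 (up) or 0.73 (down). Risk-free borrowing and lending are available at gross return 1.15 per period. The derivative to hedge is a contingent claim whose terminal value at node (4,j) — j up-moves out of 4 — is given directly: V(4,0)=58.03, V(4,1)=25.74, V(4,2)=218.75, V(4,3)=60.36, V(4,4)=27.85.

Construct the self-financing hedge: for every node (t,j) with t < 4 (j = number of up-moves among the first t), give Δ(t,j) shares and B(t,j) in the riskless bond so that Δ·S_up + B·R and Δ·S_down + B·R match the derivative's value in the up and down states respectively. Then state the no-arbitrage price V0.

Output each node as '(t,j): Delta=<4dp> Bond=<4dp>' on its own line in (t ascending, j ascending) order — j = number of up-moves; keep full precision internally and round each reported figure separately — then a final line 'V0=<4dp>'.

(0,0): Delta=-0.1549 Bond=80.9207
(1,0): Delta=0.3389 Bond=45.1231
(1,1): Delta=-0.3229 Bond=125.0159
(2,0): Delta=1.8033 Bond=-51.9044
(2,1): Delta=-0.1595 Bond=121.0890
(2,2): Delta=-0.3785 Bond=158.8879
(3,0): Delta=-0.8916 Bond=79.7425
(3,1): Delta=2.7205 Bond=-152.6451
(3,2): Delta=-1.1397 Bond=333.8506
(3,3): Delta=-0.1194 Bond=81.9681
V0=60.3251

Risk-neutral probability p* = (R−d)/(u−d) = (1.15−0.73)/(1.43−0.73) = 0.6000.
At expiry t=4: V(4,0)=58.0300, V(4,1)=25.7400, V(4,2)=218.7500, V(4,3)=60.3600, V(4,4)=27.8500
  t=3,j=0: stock 51.7393 → up 73.9871 (V=25.7400), down 37.7697 (V=58.0300). Price 33.6139; hedge Δ=-0.8916, bond B=79.7425.
  t=3,j=1: stock 101.3523 → up 144.9337 (V=218.7500), down 73.9871 (V=25.7400). Price 123.0835; hedge Δ=2.7205, bond B=-152.6451.
  t=3,j=2: stock 198.5393 → up 283.9113 (V=60.3600), down 144.9337 (V=218.7500). Price 107.5791; hedge Δ=-1.1397, bond B=333.8506.
  t=3,j=3: stock 388.9195 → up 556.1549 (V=27.8500), down 283.9113 (V=60.3600). Price 35.5252; hedge Δ=-0.1194, bond B=81.9681.
  t=2,j=0: stock 70.8757 → up 101.3523 (V=123.0835), down 51.7393 (V=33.6139). Price 75.9093; hedge Δ=1.8033, bond B=-51.9044.
  t=2,j=1: stock 138.8387 → up 198.5393 (V=107.5791), down 101.3523 (V=123.0835). Price 98.9399; hedge Δ=-0.1595, bond B=121.0890.
  t=2,j=2: stock 271.9717 → up 388.9195 (V=35.5252), down 198.5393 (V=107.5791). Price 55.9537; hedge Δ=-0.3785, bond B=158.8879.
  t=1,j=0: stock 97.0900 → up 138.8387 (V=98.9399), down 70.8757 (V=75.9093). Price 78.0240; hedge Δ=0.3389, bond B=45.1231.
  t=1,j=1: stock 190.1900 → up 271.9717 (V=55.9537), down 138.8387 (V=98.9399). Price 63.6071; hedge Δ=-0.3229, bond B=125.0159.
  t=0,j=0: stock 133.0000 → up 190.1900 (V=63.6071), down 97.0900 (V=78.0240). Price 60.3251; hedge Δ=-0.1549, bond B=80.9207.
Each (Δ,B) replicates both successor values, so the strategy is self-financing and V0 is arbitrage-free.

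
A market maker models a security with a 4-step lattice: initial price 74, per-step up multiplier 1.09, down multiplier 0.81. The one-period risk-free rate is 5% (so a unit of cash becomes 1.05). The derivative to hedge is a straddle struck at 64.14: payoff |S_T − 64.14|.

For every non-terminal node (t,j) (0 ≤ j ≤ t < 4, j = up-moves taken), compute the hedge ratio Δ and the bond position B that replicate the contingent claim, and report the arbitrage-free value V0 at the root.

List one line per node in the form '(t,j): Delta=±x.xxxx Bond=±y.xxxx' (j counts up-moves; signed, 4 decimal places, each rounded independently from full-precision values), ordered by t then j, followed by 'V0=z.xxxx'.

The replicating-portfolio and risk-neutral prices coincide; use p* = (1.05−0.81)/(1.09−0.81) = 0.8571 for the latter.
Terminal values V(4,·): V(4,0)=32.2854, V(4,1)=21.2740, V(4,2)=6.4561, V(4,3)=13.4840, V(4,4)=40.3170
  t=3,j=0: stock 39.3266 → up 42.8660 (V=21.2740), down 31.8546 (V=32.2854). Price 21.7591; hedge Δ=-1.0000, bond B=61.0857.
  t=3,j=1: stock 52.9210 → up 57.6839 (V=6.4561), down 42.8660 (V=21.2740). Price 8.1647; hedge Δ=-1.0000, bond B=61.0857.
  t=3,j=2: stock 71.2147 → up 77.6240 (V=13.4840), down 57.6839 (V=6.4561). Price 11.8858; hedge Δ=0.3525, bond B=-13.2141.
  t=3,j=3: stock 95.8321 → up 104.4570 (V=40.3170), down 77.6240 (V=13.4840). Price 34.7464; hedge Δ=1.0000, bond B=-61.0857.
  t=2,j=0: stock 48.5514 → up 52.9210 (V=8.1647), down 39.3266 (V=21.7591). Price 9.6255; hedge Δ=-1.0000, bond B=58.1769.
  t=2,j=1: stock 65.3346 → up 71.2147 (V=11.8858), down 52.9210 (V=8.1647). Price 10.8135; hedge Δ=0.2034, bond B=-2.4760.
  t=2,j=2: stock 87.9194 → up 95.8321 (V=34.7464), down 71.2147 (V=11.8858). Price 29.9815; hedge Δ=0.9286, bond B=-51.6637.
  t=1,j=0: stock 59.9400 → up 65.3346 (V=10.8135), down 48.5514 (V=9.6255). Price 10.1369; hedge Δ=0.0708, bond B=5.8940.
  t=1,j=1: stock 80.6600 → up 87.9194 (V=29.9815), down 65.3346 (V=10.8135). Price 25.9460; hedge Δ=0.8487, bond B=-42.5113.
  t=0,j=0: stock 74.0000 → up 80.6600 (V=25.9460), down 59.9400 (V=10.1369). Price 22.5595; hedge Δ=0.7630, bond B=-33.9012.
Root portfolio cost Δ·74+B reproduces V0=22.5595.

(0,0): Delta=0.7630 Bond=-33.9012
(1,0): Delta=0.0708 Bond=5.8940
(1,1): Delta=0.8487 Bond=-42.5113
(2,0): Delta=-1.0000 Bond=58.1769
(2,1): Delta=0.2034 Bond=-2.4760
(2,2): Delta=0.9286 Bond=-51.6637
(3,0): Delta=-1.0000 Bond=61.0857
(3,1): Delta=-1.0000 Bond=61.0857
(3,2): Delta=0.3525 Bond=-13.2141
(3,3): Delta=1.0000 Bond=-61.0857
V0=22.5595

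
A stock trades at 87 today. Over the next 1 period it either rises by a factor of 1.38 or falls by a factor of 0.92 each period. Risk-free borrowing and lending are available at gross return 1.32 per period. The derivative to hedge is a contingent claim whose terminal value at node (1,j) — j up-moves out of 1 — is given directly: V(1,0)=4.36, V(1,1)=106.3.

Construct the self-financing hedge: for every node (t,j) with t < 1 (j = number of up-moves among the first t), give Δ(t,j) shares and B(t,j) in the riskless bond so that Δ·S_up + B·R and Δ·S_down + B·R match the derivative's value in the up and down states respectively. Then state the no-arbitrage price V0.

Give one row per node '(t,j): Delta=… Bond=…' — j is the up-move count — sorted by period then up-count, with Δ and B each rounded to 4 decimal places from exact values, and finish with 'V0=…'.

Since d<R<u, set p* = (R−d)/(u−d) = 0.8696; price each node as the discounted p*-expectation of its children.
Terminal values V(1,·): V(1,0)=4.3600, V(1,1)=106.3000
  t=0,j=0: stock 87.0000 → up 120.0600 (V=106.3000), down 80.0400 (V=4.3600). Price 70.4572; hedge Δ=2.5472, bond B=-151.1515.
The time-0 hedge costs 70.4572, which is the no-arbitrage price.

(0,0): Delta=2.5472 Bond=-151.1515
V0=70.4572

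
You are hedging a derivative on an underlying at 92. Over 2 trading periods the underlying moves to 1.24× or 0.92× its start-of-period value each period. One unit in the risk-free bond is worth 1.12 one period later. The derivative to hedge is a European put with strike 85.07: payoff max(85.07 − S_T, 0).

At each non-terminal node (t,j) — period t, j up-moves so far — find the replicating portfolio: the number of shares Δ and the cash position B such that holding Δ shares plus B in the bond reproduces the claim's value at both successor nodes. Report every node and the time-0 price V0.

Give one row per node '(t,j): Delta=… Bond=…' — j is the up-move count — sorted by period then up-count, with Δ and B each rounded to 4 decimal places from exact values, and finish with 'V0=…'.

(0,0): Delta=-0.0819 Bond=8.3420
(1,0): Delta=-0.2659 Bond=24.9149
(1,1): Delta=0.0000 Bond=0.0000
V0=0.8073

Since d<R<u, set p* = (R−d)/(u−d) = 0.6250; price each node as the discounted p*-expectation of its children.
Terminal values V(2,·): V(2,0)=7.2012, V(2,1)=0.0000, V(2,2)=0.0000
(1,0): S=84.6400. Δ = (V_up−V_dn)/(S_up−S_dn) = (0.0000−7.2012)/(104.9536−77.8688) = -0.2659. V = [p*·0.0000 + (1−p*)·7.2012]/1.12 = 2.4111. B = V − Δ·S = 24.9149.
(1,1): S=114.0800. Δ = (V_up−V_dn)/(S_up−S_dn) = (0.0000−0.0000)/(141.4592−104.9536) = 0.0000. V = [p*·0.0000 + (1−p*)·0.0000]/1.12 = 0.0000. B = V − Δ·S = 0.0000.
(0,0): S=92.0000. Δ = (V_up−V_dn)/(S_up−S_dn) = (0.0000−2.4111)/(114.0800−84.6400) = -0.0819. V = [p*·0.0000 + (1−p*)·2.4111]/1.12 = 0.8073. B = V − Δ·S = 8.3420.
Each (Δ,B) replicates both successor values, so the strategy is self-financing and V0 is arbitrage-free.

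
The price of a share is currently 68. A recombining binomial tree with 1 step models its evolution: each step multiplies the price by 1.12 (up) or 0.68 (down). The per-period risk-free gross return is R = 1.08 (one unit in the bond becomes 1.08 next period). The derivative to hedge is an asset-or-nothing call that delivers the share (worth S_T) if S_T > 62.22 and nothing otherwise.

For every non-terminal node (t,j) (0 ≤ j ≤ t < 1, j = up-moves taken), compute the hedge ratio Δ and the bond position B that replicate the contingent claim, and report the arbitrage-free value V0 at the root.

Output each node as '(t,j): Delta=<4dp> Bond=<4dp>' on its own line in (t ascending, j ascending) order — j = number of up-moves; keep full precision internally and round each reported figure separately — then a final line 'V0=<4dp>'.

(0,0): Delta=2.5455 Bond=-108.9832
V0=64.1077

Risk-neutral probability p* = (R−d)/(u−d) = (1.08−0.68)/(1.12−0.68) = 0.9091.
Terminal values V(1,·): V(1,0)=0.0000, V(1,1)=76.1600
Node (0,0) S=68.0000: V=(p*·76.1600+(1−p*)·0.0000)/1.08=64.1077; Δ=(76.1600−0.0000)/(76.1600−46.2400)=2.5455; B=V−Δ·S=-108.9832
Check: Δ(0,0)·S0 + B(0,0) = 64.1077 = V0.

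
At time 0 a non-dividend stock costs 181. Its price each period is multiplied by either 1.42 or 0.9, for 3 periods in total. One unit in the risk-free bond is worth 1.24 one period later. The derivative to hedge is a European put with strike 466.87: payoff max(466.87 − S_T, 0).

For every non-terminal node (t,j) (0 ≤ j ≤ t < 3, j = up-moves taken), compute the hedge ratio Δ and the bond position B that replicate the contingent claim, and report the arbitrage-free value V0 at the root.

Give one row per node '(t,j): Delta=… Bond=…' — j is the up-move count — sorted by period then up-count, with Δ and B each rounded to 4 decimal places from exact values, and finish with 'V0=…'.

(0,0): Delta=-0.8482 Bond=224.9256
(1,0): Delta=-1.0000 Bond=303.6355
(1,1): Delta=-0.7973 Bond=265.8166
(2,0): Delta=-1.0000 Bond=376.5081
(2,1): Delta=-1.0000 Bond=376.5081
(2,2): Delta=-0.7292 Bond=304.7856
V0=71.4009

Risk-neutral probability p* = (R−d)/(u−d) = (1.24−0.9)/(1.42−0.9) = 0.6538.
At expiry t=3: V(3,0)=334.9210, V(3,1)=258.6838, V(3,2)=138.3984, V(3,3)=0.0000
Node (2,0) S=146.6100: V=(p*·258.6838+(1−p*)·334.9210)/1.24=229.8981; Δ=(258.6838−334.9210)/(208.1862−131.9490)=-1.0000; B=V−Δ·S=376.5081
Node (2,1) S=231.3180: V=(p*·138.3984+(1−p*)·258.6838)/1.24=145.1901; Δ=(138.3984−258.6838)/(328.4716−208.1862)=-1.0000; B=V−Δ·S=376.5081
Node (2,2) S=364.9684: V=(p*·0.0000+(1−p*)·138.3984)/1.24=38.6348; Δ=(0.0000−138.3984)/(518.2551−328.4716)=-0.7292; B=V−Δ·S=304.7856
Node (1,0) S=162.9000: V=(p*·145.1901+(1−p*)·229.8981)/1.24=140.7355; Δ=(145.1901−229.8981)/(231.3180−146.6100)=-1.0000; B=V−Δ·S=303.6355
Node (1,1) S=257.0200: V=(p*·38.6348+(1−p*)·145.1901)/1.24=60.9027; Δ=(38.6348−145.1901)/(364.9684−231.3180)=-0.7973; B=V−Δ·S=265.8166
Node (0,0) S=181.0000: V=(p*·60.9027+(1−p*)·140.7355)/1.24=71.4009; Δ=(60.9027−140.7355)/(257.0200−162.9000)=-0.8482; B=V−Δ·S=224.9256
Check: Δ(0,0)·S0 + B(0,0) = 71.4009 = V0.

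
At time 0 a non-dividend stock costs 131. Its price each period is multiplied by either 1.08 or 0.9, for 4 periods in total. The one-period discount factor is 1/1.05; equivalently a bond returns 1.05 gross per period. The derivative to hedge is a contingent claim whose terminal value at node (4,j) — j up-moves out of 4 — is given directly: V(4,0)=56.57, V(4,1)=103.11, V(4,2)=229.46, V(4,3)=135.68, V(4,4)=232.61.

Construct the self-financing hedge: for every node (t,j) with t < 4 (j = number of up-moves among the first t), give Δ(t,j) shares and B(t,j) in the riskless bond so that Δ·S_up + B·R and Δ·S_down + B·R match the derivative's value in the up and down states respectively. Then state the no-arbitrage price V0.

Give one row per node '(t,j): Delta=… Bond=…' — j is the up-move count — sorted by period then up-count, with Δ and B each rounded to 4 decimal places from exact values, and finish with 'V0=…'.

(0,0): Delta=1.1914 Bond=2.4758
(1,0): Delta=-1.2281 Bond=287.8612
(1,1): Delta=1.5946 Bond=-54.4527
(2,0): Delta=5.6370 Bond=-426.2026
(2,1): Delta=-2.3723 Bond=447.9456
(2,2): Delta=2.2558 Bond=-158.1995
(3,0): Delta=2.7074 Bond=-167.7429
(3,1): Delta=6.1252 Bond=-503.4667
(3,2): Delta=-3.7886 Bond=665.1048
(3,3): Delta=3.2632 Bond=-332.3524
V0=158.5473

No-arbitrage ⇒ martingale measure with p* = (R−d)/(u−d) = 0.8333.
Terminal payoffs: V(4,0)=56.5700, V(4,1)=103.1100, V(4,2)=229.4600, V(4,3)=135.6800, V(4,4)=232.6100
  t=3,j=0: stock 95.4990 → up 103.1389 (V=103.1100), down 85.9491 (V=56.5700). Price 90.8127; hedge Δ=2.7074, bond B=-167.7429.
  t=3,j=1: stock 114.5988 → up 123.7667 (V=229.4600), down 103.1389 (V=103.1100). Price 198.4778; hedge Δ=6.1252, bond B=-503.4667.
  t=3,j=2: stock 137.5186 → up 148.5200 (V=135.6800), down 123.7667 (V=229.4600). Price 144.1048; hedge Δ=-3.7886, bond B=665.1048.
  t=3,j=3: stock 165.0223 → up 178.2241 (V=232.6100), down 148.5200 (V=135.6800). Price 206.1476; hedge Δ=3.2632, bond B=-332.3524.
  t=2,j=0: stock 106.1100 → up 114.5988 (V=198.4778), down 95.4990 (V=90.8127). Price 171.9368; hedge Δ=5.6370, bond B=-426.2026.
  t=2,j=1: stock 127.3320 → up 137.5186 (V=144.1048), down 114.5988 (V=198.4778). Price 145.8733; hedge Δ=-2.3723, bond B=447.9456.
  t=2,j=2: stock 152.7984 → up 165.0223 (V=206.1476), down 137.5186 (V=144.1048). Price 186.4830; hedge Δ=2.2558, bond B=-158.1995.
  t=1,j=0: stock 117.9000 → up 127.3320 (V=145.8733), down 106.1100 (V=171.9368). Price 143.0640; hedge Δ=-1.2281, bond B=287.8612.
  t=1,j=1: stock 141.4800 → up 152.7984 (V=186.4830), down 127.3320 (V=145.8733). Price 171.1569; hedge Δ=1.5946, bond B=-54.4527.
  t=0,j=0: stock 131.0000 → up 141.4800 (V=171.1569), down 117.9000 (V=143.0640). Price 158.5473; hedge Δ=1.1914, bond B=2.4758.
Each (Δ,B) replicates both successor values, so the strategy is self-financing and V0 is arbitrage-free.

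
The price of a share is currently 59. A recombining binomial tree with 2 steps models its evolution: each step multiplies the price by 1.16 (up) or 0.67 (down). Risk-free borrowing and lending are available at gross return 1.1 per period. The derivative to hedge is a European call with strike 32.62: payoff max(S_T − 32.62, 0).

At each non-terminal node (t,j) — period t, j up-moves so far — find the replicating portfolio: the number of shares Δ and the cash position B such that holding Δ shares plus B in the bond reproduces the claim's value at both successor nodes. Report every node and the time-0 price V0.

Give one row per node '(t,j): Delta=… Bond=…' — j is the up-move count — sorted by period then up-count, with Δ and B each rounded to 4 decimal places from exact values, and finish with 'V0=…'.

(0,0): Delta=0.9764 Bond=-25.4889
(1,0): Delta=0.6833 Bond=-16.4514
(1,1): Delta=1.0000 Bond=-29.6545
V0=32.1173

No-arbitrage ⇒ martingale measure with p* = (R−d)/(u−d) = 0.8776.
Terminal payoffs: V(2,0)=0.0000, V(2,1)=13.2348, V(2,2)=46.7704
(1,0): S=39.5300. Δ = (V_up−V_dn)/(S_up−S_dn) = (13.2348−0.0000)/(45.8548−26.4851) = 0.6833. V = [p*·13.2348 + (1−p*)·0.0000]/1.1 = 10.5584. B = V − Δ·S = -16.4514.
(1,1): S=68.4400. Δ = (V_up−V_dn)/(S_up−S_dn) = (46.7704−13.2348)/(79.3904−45.8548) = 1.0000. V = [p*·46.7704 + (1−p*)·13.2348]/1.1 = 38.7855. B = V − Δ·S = -29.6545.
(0,0): S=59.0000. Δ = (V_up−V_dn)/(S_up−S_dn) = (38.7855−10.5584)/(68.4400−39.5300) = 0.9764. V = [p*·38.7855 + (1−p*)·10.5584]/1.1 = 32.1173. B = V − Δ·S = -25.4889.
Root portfolio cost Δ·59+B reproduces V0=32.1173.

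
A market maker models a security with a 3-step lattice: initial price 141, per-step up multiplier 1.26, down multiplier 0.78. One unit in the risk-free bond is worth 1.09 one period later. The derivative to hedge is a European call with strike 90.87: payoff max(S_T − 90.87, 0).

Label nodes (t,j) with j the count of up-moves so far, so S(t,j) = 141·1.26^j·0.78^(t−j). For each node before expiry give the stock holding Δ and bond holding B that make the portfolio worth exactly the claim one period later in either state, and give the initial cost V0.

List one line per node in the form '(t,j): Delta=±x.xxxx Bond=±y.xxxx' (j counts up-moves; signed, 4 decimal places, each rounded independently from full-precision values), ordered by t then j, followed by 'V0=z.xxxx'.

(0,0): Delta=0.9626 Bond=-64.0769
(1,0): Delta=0.8525 Bond=-57.7362
(1,1): Delta=1.0000 Bond=-76.4835
(2,0): Delta=0.4182 Bond=-25.6695
(2,1): Delta=1.0000 Bond=-83.3670
(2,2): Delta=1.0000 Bond=-83.3670
V0=71.6535

No-arbitrage ⇒ martingale measure with p* = (R−d)/(u−d) = 0.6458.
At expiry t=3: V(3,0)=0.0000, V(3,1)=17.2183, V(3,2)=83.7342, V(3,3)=191.1830
(2,0): S=85.7844. Δ = (V_up−V_dn)/(S_up−S_dn) = (17.2183−0.0000)/(108.0883−66.9118) = 0.4182. V = [p*·17.2183 + (1−p*)·0.0000]/1.09 = 10.2020. B = V − Δ·S = -25.6695.
(2,1): S=138.5748. Δ = (V_up−V_dn)/(S_up−S_dn) = (83.7342−17.2183)/(174.6042−108.0883) = 1.0000. V = [p*·83.7342 + (1−p*)·17.2183]/1.09 = 55.2078. B = V − Δ·S = -83.3670.
(2,2): S=223.8516. Δ = (V_up−V_dn)/(S_up−S_dn) = (191.1830−83.7342)/(282.0530−174.6042) = 1.0000. V = [p*·191.1830 + (1−p*)·83.7342]/1.09 = 140.4846. B = V − Δ·S = -83.3670.
(1,0): S=109.9800. Δ = (V_up−V_dn)/(S_up−S_dn) = (55.2078−10.2020)/(138.5748−85.7844) = 0.8525. V = [p*·55.2078 + (1−p*)·10.2020]/1.09 = 36.0259. B = V − Δ·S = -57.7362.
(1,1): S=177.6600. Δ = (V_up−V_dn)/(S_up−S_dn) = (140.4846−55.2078)/(223.8516−138.5748) = 1.0000. V = [p*·140.4846 + (1−p*)·55.2078]/1.09 = 101.1765. B = V − Δ·S = -76.4835.
(0,0): S=141.0000. Δ = (V_up−V_dn)/(S_up−S_dn) = (101.1765−36.0259)/(177.6600−109.9800) = 0.9626. V = [p*·101.1765 + (1−p*)·36.0259]/1.09 = 71.6535. B = V − Δ·S = -64.0769.
Self-financing check: at every node Δ·S+B equals the discounted successor values.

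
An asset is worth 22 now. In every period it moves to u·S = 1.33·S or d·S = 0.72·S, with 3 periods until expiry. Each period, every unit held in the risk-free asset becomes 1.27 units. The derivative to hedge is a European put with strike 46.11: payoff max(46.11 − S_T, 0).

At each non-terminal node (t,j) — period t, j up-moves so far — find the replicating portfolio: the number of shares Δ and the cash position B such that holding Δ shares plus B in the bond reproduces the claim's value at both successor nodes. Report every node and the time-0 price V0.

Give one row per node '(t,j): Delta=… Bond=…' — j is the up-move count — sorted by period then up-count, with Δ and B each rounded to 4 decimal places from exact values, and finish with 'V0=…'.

The replicating-portfolio and risk-neutral prices coincide; use p* = (1.27−0.72)/(1.33−0.72) = 0.9016 for the latter.
Terminal payoffs: V(3,0)=37.8985, V(3,1)=30.9416, V(3,2)=18.0906, V(3,3)=0.0000
  t=2,j=0: stock 11.4048 → up 15.1684 (V=30.9416), down 8.2115 (V=37.8985). Price 24.9023; hedge Δ=-1.0000, bond B=36.3071.
  t=2,j=1: stock 21.0672 → up 28.0194 (V=18.0906), down 15.1684 (V=30.9416). Price 15.2399; hedge Δ=-1.0000, bond B=36.3071.
  t=2,j=2: stock 38.9158 → up 51.7580 (V=0.0000), down 28.0194 (V=18.0906). Price 1.4011; hedge Δ=-0.7621, bond B=31.0579.
  t=1,j=0: stock 15.8400 → up 21.0672 (V=15.2399), down 11.4048 (V=24.9023). Price 12.7483; hedge Δ=-1.0000, bond B=28.5883.
  t=1,j=1: stock 29.2600 → up 38.9158 (V=1.4011), down 21.0672 (V=15.2399). Price 2.1750; hedge Δ=-0.7753, bond B=24.8616.
  t=0,j=0: stock 22.0000 → up 29.2600 (V=2.1750), down 15.8400 (V=12.7483). Price 2.5315; hedge Δ=-0.7879, bond B=19.8647.
Root portfolio cost Δ·22+B reproduces V0=2.5315.

(0,0): Delta=-0.7879 Bond=19.8647
(1,0): Delta=-1.0000 Bond=28.5883
(1,1): Delta=-0.7753 Bond=24.8616
(2,0): Delta=-1.0000 Bond=36.3071
(2,1): Delta=-1.0000 Bond=36.3071
(2,2): Delta=-0.7621 Bond=31.0579
V0=2.5315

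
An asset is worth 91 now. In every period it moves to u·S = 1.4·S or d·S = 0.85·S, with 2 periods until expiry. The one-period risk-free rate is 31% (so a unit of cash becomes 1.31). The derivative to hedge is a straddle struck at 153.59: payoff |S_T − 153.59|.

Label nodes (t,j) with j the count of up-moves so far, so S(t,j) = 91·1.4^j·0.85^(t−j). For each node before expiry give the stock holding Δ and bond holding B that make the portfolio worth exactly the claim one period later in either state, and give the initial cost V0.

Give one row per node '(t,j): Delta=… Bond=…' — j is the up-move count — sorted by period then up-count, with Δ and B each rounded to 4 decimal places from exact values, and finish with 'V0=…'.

Under the risk-neutral measure, an up-move has probability p* = (R−d)/(u−d) = 0.8364 and values discount at R = 1.31.
At expiry t=2: V(2,0)=87.8425, V(2,1)=45.3000, V(2,2)=24.7700
  t=1,j=0: stock 77.3500 → up 108.2900 (V=45.3000), down 65.7475 (V=87.8425). Price 39.8943; hedge Δ=-1.0000, bond B=117.2443.
  t=1,j=1: stock 127.4000 → up 178.3600 (V=24.7700), down 108.2900 (V=45.3000). Price 21.4729; hedge Δ=-0.2930, bond B=58.8001.
  t=0,j=0: stock 91.0000 → up 127.4000 (V=21.4729), down 77.3500 (V=39.8943). Price 18.6926; hedge Δ=-0.3681, bond B=52.1860.
Root portfolio cost Δ·91+B reproduces V0=18.6926.

(0,0): Delta=-0.3681 Bond=52.1860
(1,0): Delta=-1.0000 Bond=117.2443
(1,1): Delta=-0.2930 Bond=58.8001
V0=18.6926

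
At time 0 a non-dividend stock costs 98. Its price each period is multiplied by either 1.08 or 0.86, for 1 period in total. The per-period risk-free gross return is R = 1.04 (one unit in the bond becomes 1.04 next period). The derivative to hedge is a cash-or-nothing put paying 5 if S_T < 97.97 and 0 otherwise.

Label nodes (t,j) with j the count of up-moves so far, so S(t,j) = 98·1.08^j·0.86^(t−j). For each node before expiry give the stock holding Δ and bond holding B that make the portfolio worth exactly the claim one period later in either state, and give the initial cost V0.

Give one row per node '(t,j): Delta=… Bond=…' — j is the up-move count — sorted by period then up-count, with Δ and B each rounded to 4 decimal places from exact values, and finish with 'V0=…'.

Under the risk-neutral measure, an up-move has probability p* = (R−d)/(u−d) = 0.8182 and values discount at R = 1.04.
Terminal values V(1,·): V(1,0)=5.0000, V(1,1)=0.0000
  t=0,j=0: stock 98.0000 → up 105.8400 (V=0.0000), down 84.2800 (V=5.0000). Price 0.8741; hedge Δ=-0.2319, bond B=23.6014.
Self-financing check: at every node Δ·S+B equals the discounted successor values.

(0,0): Delta=-0.2319 Bond=23.6014
V0=0.8741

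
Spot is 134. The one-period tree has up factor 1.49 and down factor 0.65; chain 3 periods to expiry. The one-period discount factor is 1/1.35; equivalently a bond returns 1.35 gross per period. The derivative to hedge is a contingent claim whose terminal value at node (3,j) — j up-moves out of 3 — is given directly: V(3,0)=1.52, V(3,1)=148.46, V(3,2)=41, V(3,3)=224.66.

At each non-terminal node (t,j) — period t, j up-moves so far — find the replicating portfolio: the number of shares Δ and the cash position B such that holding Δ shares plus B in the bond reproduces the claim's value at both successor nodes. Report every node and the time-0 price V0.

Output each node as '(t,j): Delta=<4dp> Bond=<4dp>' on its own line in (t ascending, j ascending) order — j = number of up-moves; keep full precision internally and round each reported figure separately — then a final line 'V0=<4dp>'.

Risk-neutral probability p* = (R−d)/(u−d) = (1.35−0.65)/(1.49−0.65) = 0.8333.
At expiry t=3: V(3,0)=1.5200, V(3,1)=148.4600, V(3,2)=41.0000, V(3,3)=224.6600
(2,0): S=56.6150. Δ = (V_up−V_dn)/(S_up−S_dn) = (148.4600−1.5200)/(84.3564−36.7998) = 3.0898. V = [p*·148.4600 + (1−p*)·1.5200]/1.35 = 91.8296. B = V − Δ·S = -83.0989.
(2,1): S=129.7790. Δ = (V_up−V_dn)/(S_up−S_dn) = (41.0000−148.4600)/(193.3707−84.3564) = -0.9857. V = [p*·41.0000 + (1−p*)·148.4600]/1.35 = 43.6370. B = V − Δ·S = 171.5656.
(2,2): S=297.4934. Δ = (V_up−V_dn)/(S_up−S_dn) = (224.6600−41.0000)/(443.2652−193.3707) = 0.7350. V = [p*·224.6600 + (1−p*)·41.0000]/1.35 = 143.7407. B = V − Δ·S = -74.9021.
(1,0): S=87.1000. Δ = (V_up−V_dn)/(S_up−S_dn) = (43.6370−91.8296)/(129.7790−56.6150) = -0.6587. V = [p*·43.6370 + (1−p*)·91.8296]/1.35 = 38.2734. B = V − Δ·S = 95.6456.
(1,1): S=199.6600. Δ = (V_up−V_dn)/(S_up−S_dn) = (143.7407−43.6370)/(297.4934−129.7790) = 0.5969. V = [p*·143.7407 + (1−p*)·43.6370]/1.35 = 94.1161. B = V − Δ·S = -25.0549.
(0,0): S=134.0000. Δ = (V_up−V_dn)/(S_up−S_dn) = (94.1161−38.2734)/(199.6600−87.1000) = 0.4961. V = [p*·94.1161 + (1−p*)·38.2734]/1.35 = 62.8215. B = V − Δ·S = -3.6579.
Check: Δ(0,0)·S0 + B(0,0) = 62.8215 = V0.

(0,0): Delta=0.4961 Bond=-3.6579
(1,0): Delta=-0.6587 Bond=95.6456
(1,1): Delta=0.5969 Bond=-25.0549
(2,0): Delta=3.0898 Bond=-83.0989
(2,1): Delta=-0.9857 Bond=171.5656
(2,2): Delta=0.7350 Bond=-74.9021
V0=62.8215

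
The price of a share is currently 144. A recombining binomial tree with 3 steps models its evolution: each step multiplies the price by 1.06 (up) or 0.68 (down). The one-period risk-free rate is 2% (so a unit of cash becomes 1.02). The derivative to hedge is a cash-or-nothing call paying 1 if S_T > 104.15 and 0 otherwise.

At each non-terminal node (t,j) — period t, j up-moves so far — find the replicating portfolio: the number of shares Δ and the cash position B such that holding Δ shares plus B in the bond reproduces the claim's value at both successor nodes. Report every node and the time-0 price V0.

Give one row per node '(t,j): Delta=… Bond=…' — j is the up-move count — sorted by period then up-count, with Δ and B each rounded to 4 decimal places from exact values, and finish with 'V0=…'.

The replicating-portfolio and risk-neutral prices coincide; use p* = (1.02−0.68)/(1.06−0.68) = 0.8947 for the latter.
At expiry t=3: V(3,0)=0.0000, V(3,1)=0.0000, V(3,2)=1.0000, V(3,3)=1.0000
Node (2,0) S=66.5856: V=(p*·0.0000+(1−p*)·0.0000)/1.02=0.0000; Δ=(0.0000−0.0000)/(70.5807−45.2782)=0.0000; B=V−Δ·S=0.0000
Node (2,1) S=103.7952: V=(p*·1.0000+(1−p*)·0.0000)/1.02=0.8772; Δ=(1.0000−0.0000)/(110.0229−70.5807)=0.0254; B=V−Δ·S=-1.7544
Node (2,2) S=161.7984: V=(p*·1.0000+(1−p*)·1.0000)/1.02=0.9804; Δ=(1.0000−1.0000)/(171.5063−110.0229)=0.0000; B=V−Δ·S=0.9804
Node (1,0) S=97.9200: V=(p*·0.8772+(1−p*)·0.0000)/1.02=0.7695; Δ=(0.8772−0.0000)/(103.7952−66.5856)=0.0236; B=V−Δ·S=-1.5389
Node (1,1) S=152.6400: V=(p*·0.9804+(1−p*)·0.8772)/1.02=0.9505; Δ=(0.9804−0.8772)/(161.7984−103.7952)=0.0018; B=V−Δ·S=0.6789
Node (0,0) S=144.0000: V=(p*·0.9505+(1−p*)·0.7695)/1.02=0.9132; Δ=(0.9505−0.7695)/(152.6400−97.9200)=0.0033; B=V−Δ·S=0.4367
Each (Δ,B) replicates both successor values, so the strategy is self-financing and V0 is arbitrage-free.

(0,0): Delta=0.0033 Bond=0.4367
(1,0): Delta=0.0236 Bond=-1.5389
(1,1): Delta=0.0018 Bond=0.6789
(2,0): Delta=0.0000 Bond=0.0000
(2,1): Delta=0.0254 Bond=-1.7544
(2,2): Delta=0.0000 Bond=0.9804
V0=0.9132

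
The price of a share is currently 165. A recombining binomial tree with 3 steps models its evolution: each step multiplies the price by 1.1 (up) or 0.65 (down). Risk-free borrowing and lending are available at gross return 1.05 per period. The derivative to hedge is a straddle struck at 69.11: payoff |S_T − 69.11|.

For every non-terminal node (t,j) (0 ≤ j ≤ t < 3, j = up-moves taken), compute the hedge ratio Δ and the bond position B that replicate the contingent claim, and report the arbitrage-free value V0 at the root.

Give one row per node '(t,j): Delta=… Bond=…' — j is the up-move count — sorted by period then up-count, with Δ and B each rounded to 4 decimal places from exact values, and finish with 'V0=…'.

The replicating-portfolio and risk-neutral prices coincide; use p* = (1.05−0.65)/(1.1−0.65) = 0.8889 for the latter.
Terminal values V(3,·): V(3,0)=23.7969, V(3,1)=7.5738, V(3,2)=60.6625, V(3,3)=150.5050
  t=2,j=0: stock 69.7125 → up 76.6838 (V=7.5738), down 45.3131 (V=23.7969). Price 8.9298; hedge Δ=-0.5171, bond B=44.9812.
  t=2,j=1: stock 117.9750 → up 129.7725 (V=60.6625), down 76.6838 (V=7.5738). Price 52.1560; hedge Δ=1.0000, bond B=-65.8190.
  t=2,j=2: stock 199.6500 → up 219.6150 (V=150.5050), down 129.7725 (V=60.6625). Price 133.8310; hedge Δ=1.0000, bond B=-65.8190.
  t=1,j=0: stock 107.2500 → up 117.9750 (V=52.1560), down 69.7125 (V=8.9298). Price 45.0981; hedge Δ=0.8956, bond B=-50.9599.
  t=1,j=1: stock 181.5000 → up 199.6500 (V=133.8310), down 117.9750 (V=52.1560). Price 118.8152; hedge Δ=1.0000, bond B=-62.6848.
  t=0,j=0: stock 165.0000 → up 181.5000 (V=118.8152), down 107.2500 (V=45.0981). Price 105.3566; hedge Δ=0.9928, bond B=-58.4591.
Check: Δ(0,0)·S0 + B(0,0) = 105.3566 = V0.

(0,0): Delta=0.9928 Bond=-58.4591
(1,0): Delta=0.8956 Bond=-50.9599
(1,1): Delta=1.0000 Bond=-62.6848
(2,0): Delta=-0.5171 Bond=44.9812
(2,1): Delta=1.0000 Bond=-65.8190
(2,2): Delta=1.0000 Bond=-65.8190
V0=105.3566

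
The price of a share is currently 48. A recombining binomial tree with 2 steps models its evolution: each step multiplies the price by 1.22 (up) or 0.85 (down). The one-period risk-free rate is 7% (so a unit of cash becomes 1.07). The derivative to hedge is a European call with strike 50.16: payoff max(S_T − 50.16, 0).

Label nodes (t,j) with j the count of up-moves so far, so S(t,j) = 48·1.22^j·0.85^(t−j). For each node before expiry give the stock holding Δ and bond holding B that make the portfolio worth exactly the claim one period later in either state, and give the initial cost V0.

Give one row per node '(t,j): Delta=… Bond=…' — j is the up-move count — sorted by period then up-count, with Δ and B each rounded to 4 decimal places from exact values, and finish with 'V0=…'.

(0,0): Delta=0.6659 Bond=-25.3926
(1,0): Delta=0.0000 Bond=0.0000
(1,1): Delta=0.9823 Bond=-45.6952
V0=6.5722

The replicating-portfolio and risk-neutral prices coincide; use p* = (1.07−0.85)/(1.22−0.85) = 0.5946 for the latter.
Terminal payoffs: V(2,0)=0.0000, V(2,1)=0.0000, V(2,2)=21.2832
Node (1,0) S=40.8000: V=(p*·0.0000+(1−p*)·0.0000)/1.07=0.0000; Δ=(0.0000−0.0000)/(49.7760−34.6800)=0.0000; B=V−Δ·S=0.0000
Node (1,1) S=58.5600: V=(p*·21.2832+(1−p*)·0.0000)/1.07=11.8270; Δ=(21.2832−0.0000)/(71.4432−49.7760)=0.9823; B=V−Δ·S=-45.6952
Node (0,0) S=48.0000: V=(p*·11.8270+(1−p*)·0.0000)/1.07=6.5722; Δ=(11.8270−0.0000)/(58.5600−40.8000)=0.6659; B=V−Δ·S=-25.3926
Self-financing check: at every node Δ·S+B equals the discounted successor values.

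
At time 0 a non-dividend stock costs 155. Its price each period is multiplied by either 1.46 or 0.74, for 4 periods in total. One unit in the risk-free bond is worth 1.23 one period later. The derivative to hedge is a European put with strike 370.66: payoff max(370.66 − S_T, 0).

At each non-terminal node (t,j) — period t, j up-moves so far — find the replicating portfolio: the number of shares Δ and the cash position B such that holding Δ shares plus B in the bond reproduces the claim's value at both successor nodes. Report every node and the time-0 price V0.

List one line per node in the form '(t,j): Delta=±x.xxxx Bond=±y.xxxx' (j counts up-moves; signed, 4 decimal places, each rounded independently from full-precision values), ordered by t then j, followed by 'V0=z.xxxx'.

(0,0): Delta=-0.4936 Bond=114.7214
(1,0): Delta=-1.0000 Bond=199.1867
(1,1): Delta=-0.3732 Bond=113.8456
(2,0): Delta=-1.0000 Bond=244.9997
(2,1): Delta=-1.0000 Bond=244.9997
(2,2): Delta=-0.2240 Bond=90.7586
(3,0): Delta=-1.0000 Bond=301.3496
(3,1): Delta=-1.0000 Bond=301.3496
(3,2): Delta=-1.0000 Bond=301.3496
(3,3): Delta=-0.0394 Bond=22.5825
V0=38.2071

Risk-neutral probability p* = (R−d)/(u−d) = (1.23−0.74)/(1.46−0.74) = 0.6806.
Terminal payoffs: V(4,0)=324.1808, V(4,1)=278.9578, V(4,2)=189.7341, V(4,3)=13.6980, V(4,4)=0.0000
Node (3,0) S=62.8097: V=(p*·278.9578+(1−p*)·324.1808)/1.23=238.5399; Δ=(278.9578−324.1808)/(91.7022−46.4792)=-1.0000; B=V−Δ·S=301.3496
Node (3,1) S=123.9219: V=(p*·189.7341+(1−p*)·278.9578)/1.23=177.4277; Δ=(189.7341−278.9578)/(180.9259−91.7022)=-1.0000; B=V−Δ·S=301.3496
Node (3,2) S=244.4945: V=(p*·13.6980+(1−p*)·189.7341)/1.23=56.8551; Δ=(13.6980−189.7341)/(356.9620−180.9259)=-1.0000; B=V−Δ·S=301.3496
Node (3,3) S=482.3811: V=(p*·0.0000+(1−p*)·13.6980)/1.23=3.5575; Δ=(0.0000−13.6980)/(704.2764−356.9620)=-0.0394; B=V−Δ·S=22.5825
Node (2,0) S=84.8780: V=(p*·177.4277+(1−p*)·238.5399)/1.23=160.1217; Δ=(177.4277−238.5399)/(123.9219−62.8097)=-1.0000; B=V−Δ·S=244.9997
Node (2,1) S=167.4620: V=(p*·56.8551+(1−p*)·177.4277)/1.23=77.5377; Δ=(56.8551−177.4277)/(244.4945−123.9219)=-1.0000; B=V−Δ·S=244.9997
Node (2,2) S=330.3980: V=(p*·3.5575+(1−p*)·56.8551)/1.23=16.7343; Δ=(3.5575−56.8551)/(482.3811−244.4945)=-0.2240; B=V−Δ·S=90.7586
Node (1,0) S=114.7000: V=(p*·77.5377+(1−p*)·160.1217)/1.23=84.4867; Δ=(77.5377−160.1217)/(167.4620−84.8780)=-1.0000; B=V−Δ·S=199.1867
Node (1,1) S=226.3000: V=(p*·16.7343+(1−p*)·77.5377)/1.23=29.3964; Δ=(16.7343−77.5377)/(330.3980−167.4620)=-0.3732; B=V−Δ·S=113.8456
Node (0,0) S=155.0000: V=(p*·29.3964+(1−p*)·84.4867)/1.23=38.2071; Δ=(29.3964−84.4867)/(226.3000−114.7000)=-0.4936; B=V−Δ·S=114.7214
Each (Δ,B) replicates both successor values, so the strategy is self-financing and V0 is arbitrage-free.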